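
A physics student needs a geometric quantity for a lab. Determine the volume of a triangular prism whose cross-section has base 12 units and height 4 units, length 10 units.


Shape: triangular prism
Triangle base = 12 units, triangle height = 4 units, prism length L = 10 units
Formula: V = (1/2 * b * h_tri) * L
Cross-section area = 0.5 * 12 * 4 = 24
V = 24 * 10
V = 240
240 units^3


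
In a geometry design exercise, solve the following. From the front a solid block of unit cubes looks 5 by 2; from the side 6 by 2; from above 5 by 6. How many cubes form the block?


Orthographic views of a solid rectangular block:
Front view 5 x 2 -> length = 5, height = 2
Side view 6 x 2 -> width = 6, height = 2 (consistent)
Top view 5 x 6 -> confirms length = 5, width = 6
The block is 5 x 6 x 2.
Total unit cubes = 5 * 6 * 2 = 60
60 unit cubes


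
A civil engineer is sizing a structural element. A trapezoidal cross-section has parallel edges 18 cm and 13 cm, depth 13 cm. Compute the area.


Shape: trapezoid
Parallel sides a = 18 cm, b = 13 cm; Height h = 13 cm
Formula: A = (a + b) * h / 2
a + b = 18 + 13 = 31
A = 31 * 13 / 2
A = 403 / 2
A = 201.5
201.5 cm^2


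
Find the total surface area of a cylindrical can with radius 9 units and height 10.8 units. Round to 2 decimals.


Shape: closed cylinder
Radius r = 9 units, Height h = 10.8 units
Formula: SA = 2*pi*r^2 + 2*pi*r*h = 2*pi*r*(r + h)
r + h = 19.8
2 * r * (r + h) = 2 * 9 * 19.8 = 356.4
SA = 356.4 * pi
SA = 1119.66
1119.66 units^2


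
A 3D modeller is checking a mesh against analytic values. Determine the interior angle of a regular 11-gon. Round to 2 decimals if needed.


Shape: regular hendecagon (11 sides)
Formula: interior angle = (n - 2) * 180 / n
(n - 2) = 9
(n - 2) * 180 = 1620
angle = 1620 / 11
angle = 147.27
147.27 degrees


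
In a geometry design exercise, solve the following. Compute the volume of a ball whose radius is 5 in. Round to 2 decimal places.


Shape: sphere
Radius r = 5 in
Formula: V = (4/3) * pi * r^3
r^3 = 125
(4/3) * 125 = 166.666667
V = 166.666667 * pi
V = 523.6
523.6 in^3


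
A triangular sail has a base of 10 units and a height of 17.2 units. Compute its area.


Shape: triangle
Base b = 10 units, Height h = 17.2 units
Formula: A = (1/2) * b * h
A = 0.5 * 10 * 17.2
A = 0.5 * 172
A = 86
86 units^2


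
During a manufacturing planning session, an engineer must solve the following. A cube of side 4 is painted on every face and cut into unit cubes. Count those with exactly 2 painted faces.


Large cube: 4 x 4 x 4, cut into unit cubes.
n = 4, so n - 2 = 2
Cubes with 2 painted faces lie along the edges, excluding corners.
A cube has 12 edges; each contributes (n - 2) = 2 such cubes.
Count = 12 * 2 = 24
24 unit cubes


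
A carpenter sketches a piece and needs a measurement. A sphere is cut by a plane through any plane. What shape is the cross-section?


Solid: sphere
Cutting plane: through any plane
Visualize the intersection of the plane with the solid's surface.
The boundary of the cut region is a circle.
circle


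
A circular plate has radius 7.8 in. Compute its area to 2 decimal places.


Shape: circle
Radius r = 7.8 in
Formula: A = pi * r^2
r^2 = 7.8^2 = 60.84
A = pi * 60.84
A = 191.13
191.13 in^2


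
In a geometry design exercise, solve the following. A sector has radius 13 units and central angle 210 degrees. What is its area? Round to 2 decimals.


Shape: circular sector
Radius r = 13 units, Angle = 210 degrees
Formula: A = (angle/360) * pi * r^2
r^2 = 169
Fraction of circle = 210/360
A = (210/360) * pi * 169
A = 98.583333 * pi
A = 309.71
309.71 units^2


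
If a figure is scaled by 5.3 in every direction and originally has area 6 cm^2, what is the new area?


Linear scale factor k = 5.3
Original area = 6 cm^2
Rule: under a linear scaling by k, areas scale by k^2.
k^2 = 5.3^2 = 28.09
New area = 6 * 28.09
New area = 168.54
168.54 cm^2


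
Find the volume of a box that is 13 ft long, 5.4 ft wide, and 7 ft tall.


Shape: rectangular prism
l = 13 ft, w = 5.4 ft, h = 7 ft
Formula: V = l * w * h
V = 13 * 5.4 * 7
V = 70.2 * 7
V = 491.4
491.4 ft^3


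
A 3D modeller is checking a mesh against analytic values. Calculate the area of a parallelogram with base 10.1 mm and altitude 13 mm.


Shape: parallelogram
Base b = 10.1 mm, Height h = 13 mm
Formula: A = b * h
A = 10.1 * 13
A = 131.3
131.3 mm^2


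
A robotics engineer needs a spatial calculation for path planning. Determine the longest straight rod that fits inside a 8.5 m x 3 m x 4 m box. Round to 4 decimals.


Shape: rectangular box (space diagonal)
l = 8.5 m, w = 3 m, h = 4 m
Visualize: the diagonal of the base, then a right triangle with that diagonal and the height.
Formula: d = sqrt(l^2 + w^2 + h^2)
l^2 + w^2 + h^2 = 72.25 + 9 + 16 = 97.25
d = sqrt(97.25)
d = 9.8615
9.8615 m


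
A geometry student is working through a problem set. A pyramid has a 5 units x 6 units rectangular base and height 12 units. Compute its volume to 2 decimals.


Shape: rectangular pyramid
Base: 5 units x 6 units, Height h = 12 units
Formula: V = (1/3) * base_area * h
base_area = 5 * 6 = 30
base_area * h = 30 * 12 = 360
V = 360 / 3
V = 120
120 units^3


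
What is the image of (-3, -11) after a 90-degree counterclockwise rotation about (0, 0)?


Transformation: rotation about the origin
Original point: (-3, -11)
Rule for 90 deg counterclockwise: (x, y) -> (-y, x)
Apply: (-3, -11) -> (11, -3)
(11, -3)


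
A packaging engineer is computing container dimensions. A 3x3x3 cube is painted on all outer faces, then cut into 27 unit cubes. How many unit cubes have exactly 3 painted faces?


Large cube: 3 x 3 x 3, cut into unit cubes.
Cubes with 3 painted faces are at the corners. A cube always has 8 corners.
Count = 8
8 unit cubes


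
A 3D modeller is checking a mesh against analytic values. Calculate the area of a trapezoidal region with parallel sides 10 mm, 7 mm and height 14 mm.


Shape: trapezoid
Parallel sides a = 10 mm, b = 7 mm; Height h = 14 mm
Formula: A = (a + b) * h / 2
a + b = 10 + 7 = 17
A = 17 * 14 / 2
A = 238 / 2
A = 119
119 mm^2


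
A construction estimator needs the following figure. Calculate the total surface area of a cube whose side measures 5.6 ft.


Shape: cube
Side s = 5.6 ft
A cube has 6 square faces.
Formula: SA = 6 * s^2
s^2 = 31.36
SA = 6 * 31.36
SA = 188.16
188.16 ft^2


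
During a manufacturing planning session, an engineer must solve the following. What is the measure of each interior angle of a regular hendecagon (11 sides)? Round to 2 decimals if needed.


Shape: regular hendecagon (11 sides)
Formula: interior angle = (n - 2) * 180 / n
(n - 2) = 9
(n - 2) * 180 = 1620
angle = 1620 / 11
angle = 147.27
147.27 degrees


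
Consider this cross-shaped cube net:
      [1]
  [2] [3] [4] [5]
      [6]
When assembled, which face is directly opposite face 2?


Net: cross layout. Take square 3 as the base (bottom).
Fold the four squares in the horizontal row up around 3: 2 -> left, 4 -> right, 5 wraps to the top.
Fold 1 and 6 up from 3: 1 -> back, 6 -> front.
Opposite pairs are therefore: (1, 6), (2, 4), (3, 5).
Face 2 is opposite face 4.
face 4


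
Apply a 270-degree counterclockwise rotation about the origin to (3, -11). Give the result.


Transformation: rotation about the origin
Original point: (3, -11)
Rule for 270 deg counterclockwise: (x, y) -> (y, -x)
Apply: (3, -11) -> (-11, -3)
(-11, -3)


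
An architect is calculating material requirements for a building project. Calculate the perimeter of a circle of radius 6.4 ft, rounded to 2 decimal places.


Shape: circle
Radius r = 6.4 ft
Formula: C = 2 * pi * r
C = 2 * pi * 6.4
C = 12.8 * pi
C = 40.21
40.21 ft


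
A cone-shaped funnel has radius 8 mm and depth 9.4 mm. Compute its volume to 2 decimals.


Shape: cone
Radius r = 8 mm, Height h = 9.4 mm
Formula: V = (1/3) * pi * r^2 * h
r^2 = 64
pi * r^2 * h = pi * 64 * 9.4 = 601.6 * pi
V = 601.6 * pi / 3
V = 629.99
629.99 mm^3


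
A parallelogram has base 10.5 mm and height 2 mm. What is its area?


Shape: parallelogram
Base b = 10.5 mm, Height h = 2 mm
Formula: A = b * h
A = 10.5 * 2
A = 21
21 mm^2


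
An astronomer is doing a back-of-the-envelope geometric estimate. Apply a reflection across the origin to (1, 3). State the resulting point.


Transformation: reflection
Original point: (1, 3)
Rule for reflection through the origin: (x, y) -> (-x, -y)
Apply: (1, 3) -> (-1, -3)
(-1, -3)


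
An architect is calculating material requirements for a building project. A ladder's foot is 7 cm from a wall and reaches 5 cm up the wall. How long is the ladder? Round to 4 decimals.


Shape: right triangle
Legs a = 7 cm, b = 5 cm
Formula: c = sqrt(a^2 + b^2)
a^2 = 49, b^2 = 25
a^2 + b^2 = 74
c = sqrt(74)
c = 8.6023
8.6023 cm


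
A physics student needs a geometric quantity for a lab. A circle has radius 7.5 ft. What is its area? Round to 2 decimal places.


Shape: circle
Radius r = 7.5 ft
Formula: A = pi * r^2
r^2 = 7.5^2 = 56.25
A = pi * 56.25
A = 176.71
176.71 ft^2


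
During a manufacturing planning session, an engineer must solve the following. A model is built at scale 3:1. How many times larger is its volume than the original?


Linear scale factor k = 3
Rule: under a linear scaling by k, volumes scale by k^3.
k^3 = 3 * 3 * 3
k^3 = 9 * 3
k^3 = 27
Volume scales by a factor of 27.
27 (dimensionless)


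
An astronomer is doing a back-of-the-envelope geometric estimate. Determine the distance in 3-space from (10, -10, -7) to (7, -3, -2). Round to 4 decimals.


3D distance between two points
P1 = (10, -10, -7), P2 = (7, -3, -2)
Formula: d = sqrt((x2-x1)^2 + (y2-y1)^2 + (z2-z1)^2)
dx = 7 - 10 = -3
dy = -3 - -10 = 7
dz = -2 - -7 = 5
dx^2 + dy^2 + dz^2 = 9 + 49 + 25 = 83
d = sqrt(83)
d = 9.1104
9.1104 units


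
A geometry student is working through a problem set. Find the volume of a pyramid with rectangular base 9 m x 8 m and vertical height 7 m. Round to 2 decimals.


Shape: rectangular pyramid
Base: 9 m x 8 m, Height h = 7 m
Formula: V = (1/3) * base_area * h
base_area = 9 * 8 = 72
base_area * h = 72 * 7 = 504
V = 504 / 3
V = 168
168 m^3


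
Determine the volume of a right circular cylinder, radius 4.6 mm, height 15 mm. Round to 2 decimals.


Shape: cylinder
Radius r = 4.6 mm, Height h = 15 mm
Formula: V = pi * r^2 * h
r^2 = 21.16
V = pi * 21.16 * 15
V = 317.4 * pi
V = 997.14
997.14 mm^3


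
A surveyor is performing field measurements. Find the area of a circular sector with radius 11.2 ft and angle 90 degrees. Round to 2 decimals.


Shape: circular sector
Radius r = 11.2 ft, Angle = 90 degrees
Formula: A = (angle/360) * pi * r^2
r^2 = 125.44
Fraction of circle = 90/360
A = (90/360) * pi * 125.44
A = 31.36 * pi
A = 98.52
98.52 ft^2


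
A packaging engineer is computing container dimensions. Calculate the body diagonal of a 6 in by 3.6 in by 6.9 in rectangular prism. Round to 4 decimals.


Shape: rectangular box (space diagonal)
l = 6 in, w = 3.6 in, h = 6.9 in
Visualize: the diagonal of the base, then a right triangle with that diagonal and the height.
Formula: d = sqrt(l^2 + w^2 + h^2)
l^2 + w^2 + h^2 = 36 + 12.96 + 47.61 = 96.57
d = sqrt(96.57)
d = 9.827
9.827 in


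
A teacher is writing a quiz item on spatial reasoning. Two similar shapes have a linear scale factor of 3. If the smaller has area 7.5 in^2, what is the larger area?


Linear scale factor k = 3
Original area = 7.5 in^2
Rule: under a linear scaling by k, areas scale by k^2.
k^2 = 3^2 = 9
New area = 7.5 * 9
New area = 67.5
67.5 in^2


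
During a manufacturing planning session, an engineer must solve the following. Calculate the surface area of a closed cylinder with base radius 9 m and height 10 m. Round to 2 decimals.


Shape: closed cylinder
Radius r = 9 m, Height h = 10 m
Formula: SA = 2*pi*r^2 + 2*pi*r*h = 2*pi*r*(r + h)
r + h = 19
2 * r * (r + h) = 2 * 9 * 19 = 342
SA = 342 * pi
SA = 1074.42
1074.42 m^2


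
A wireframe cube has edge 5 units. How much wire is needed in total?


Shape: cube
Side s = 5 units
A cube has 12 edges, all equal.
Formula: total edge length = 12 * s
Total = 12 * 5
Total = 60
60 units


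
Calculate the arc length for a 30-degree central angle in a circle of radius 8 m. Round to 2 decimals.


Shape: circular arc
Radius r = 8 m, Angle = 30 degrees
Formula: L = (angle/360) * 2 * pi * r
2 * pi * r = 16 * pi
L = (30/360) * 16 * pi
L = 1.333333 * pi
L = 4.19
4.19 m


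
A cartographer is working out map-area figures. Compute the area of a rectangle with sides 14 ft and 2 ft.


Shape: rectangle
Length l = 14 ft, Width w = 2 ft
Formula: A = l * w
A = 14 * 2
A = 28
28 ft^2


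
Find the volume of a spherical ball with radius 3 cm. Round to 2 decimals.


Shape: sphere
Radius r = 3 cm
Formula: V = (4/3) * pi * r^3
r^3 = 27
(4/3) * 27 = 36
V = 36 * pi
V = 113.1
113.1 cm^3


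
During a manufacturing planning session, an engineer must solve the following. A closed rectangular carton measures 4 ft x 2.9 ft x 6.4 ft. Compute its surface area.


Shape: rectangular prism
l = 4 ft, w = 2.9 ft, h = 6.4 ft
Formula: SA = 2(lw + lh + wh)
lw = 11.6, lh = 25.6, wh = 18.56
lw + lh + wh = 55.76
SA = 2 * 55.76
SA = 111.52
111.52 ft^2


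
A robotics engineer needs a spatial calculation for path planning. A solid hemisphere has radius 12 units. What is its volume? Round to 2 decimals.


Shape: hemisphere (half of a sphere)
Radius r = 12 units
Formula: V = (1/2) * (4/3) * pi * r^3 = (2/3) * pi * r^3
r^3 = 1728
(2/3) * 1728 = 1152
V = 1152 * pi
V = 3619.11
3619.11 units^3


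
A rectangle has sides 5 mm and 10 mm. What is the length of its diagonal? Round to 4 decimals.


Shape: rectangle (diagonal via Pythagoras)
Sides: 5 mm and 10 mm
Formula: d = sqrt(l^2 + w^2)
l^2 = 25, w^2 = 100
l^2 + w^2 = 125
d = sqrt(125)
d = 11.1803
11.1803 mm


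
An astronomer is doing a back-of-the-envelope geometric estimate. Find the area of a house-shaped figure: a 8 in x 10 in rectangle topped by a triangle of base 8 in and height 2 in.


Composite shape: rectangle + triangle
Rectangle area = 8 * 10 = 80
Triangle area = 0.5 * 8 * 2 = 8
Total = 80 + 8
Total = 88
88 in^2


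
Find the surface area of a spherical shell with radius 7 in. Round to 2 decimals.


Shape: sphere
Radius r = 7 in
Formula: SA = 4 * pi * r^2
r^2 = 49
SA = 4 * pi * 49
SA = 196 * pi
SA = 615.75
615.75 in^2


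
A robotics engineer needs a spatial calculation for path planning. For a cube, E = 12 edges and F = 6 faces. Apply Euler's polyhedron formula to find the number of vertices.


Polyhedron: cube
Euler's formula for convex polyhedra: V - E + F = 2
Given: E = 12 edges and F = 6 faces
Solve for V:
V = 2 + E - F = 2 + 12 - 6 = 8
8 vertices


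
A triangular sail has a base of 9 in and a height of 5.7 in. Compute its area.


Shape: triangle
Base b = 9 in, Height h = 5.7 in
Formula: A = (1/2) * b * h
A = 0.5 * 9 * 5.7
A = 0.5 * 51.3
A = 25.65
25.65 in^2


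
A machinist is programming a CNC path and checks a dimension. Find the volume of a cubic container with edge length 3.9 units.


Shape: cube
Side s = 3.9 units
Formula: V = s^3
V = 3.9 * 3.9 * 3.9
V = 15.21 * 3.9
V = 59.319
59.319 units^3


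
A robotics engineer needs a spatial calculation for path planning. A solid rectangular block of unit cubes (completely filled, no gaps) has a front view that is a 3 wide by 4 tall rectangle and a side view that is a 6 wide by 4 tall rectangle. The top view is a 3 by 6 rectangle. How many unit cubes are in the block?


Orthographic views of a solid rectangular block:
Front view 3 x 4 -> length = 3, height = 4
Side view 6 x 4 -> width = 6, height = 4 (consistent)
Top view 3 x 6 -> confirms length = 3, width = 6
The block is 3 x 6 x 4.
Total unit cubes = 3 * 6 * 4 = 72
72 unit cubes


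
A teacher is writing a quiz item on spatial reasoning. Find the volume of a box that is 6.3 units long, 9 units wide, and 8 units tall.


Shape: rectangular prism
l = 6.3 units, w = 9 units, h = 8 units
Formula: V = l * w * h
V = 6.3 * 9 * 8
V = 56.7 * 8
V = 453.6
453.6 units^3


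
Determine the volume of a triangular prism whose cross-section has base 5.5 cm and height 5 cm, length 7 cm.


Shape: triangular prism
Triangle base = 5.5 cm, triangle height = 5 cm, prism length L = 7 cm
Formula: V = (1/2 * b * h_tri) * L
Cross-section area = 0.5 * 5.5 * 5 = 13.75
V = 13.75 * 7
V = 96.25
96.25 cm^3


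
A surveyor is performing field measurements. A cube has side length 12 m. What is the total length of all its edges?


Shape: cube
Side s = 12 m
A cube has 12 edges, all equal.
Formula: total edge length = 12 * s
Total = 12 * 12
Total = 144
144 m


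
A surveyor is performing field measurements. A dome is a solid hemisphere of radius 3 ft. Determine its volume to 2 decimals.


Shape: hemisphere (half of a sphere)
Radius r = 3 ft
Formula: V = (1/2) * (4/3) * pi * r^3 = (2/3) * pi * r^3
r^3 = 27
(2/3) * 27 = 18
V = 18 * pi
V = 56.55
56.55 ft^3


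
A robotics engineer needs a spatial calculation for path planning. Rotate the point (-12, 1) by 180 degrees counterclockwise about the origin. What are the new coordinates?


Transformation: rotation about the origin
Original point: (-12, 1)
Rule for 180 deg: (x, y) -> (-x, -y)
Apply: (-12, 1) -> (12, -1)
(12, -1)


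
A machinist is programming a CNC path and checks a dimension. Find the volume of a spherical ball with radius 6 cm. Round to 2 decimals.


Shape: sphere
Radius r = 6 cm
Formula: V = (4/3) * pi * r^3
r^3 = 216
(4/3) * 216 = 288
V = 288 * pi
V = 904.78
904.78 cm^3


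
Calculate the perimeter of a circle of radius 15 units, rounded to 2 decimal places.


Shape: circle
Radius r = 15 units
Formula: C = 2 * pi * r
C = 2 * pi * 15
C = 30 * pi
C = 94.25
94.25 units


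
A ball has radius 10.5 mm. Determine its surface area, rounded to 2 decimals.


Shape: sphere
Radius r = 10.5 mm
Formula: SA = 4 * pi * r^2
r^2 = 110.25
SA = 4 * pi * 110.25
SA = 441 * pi
SA = 1385.44
1385.44 mm^2


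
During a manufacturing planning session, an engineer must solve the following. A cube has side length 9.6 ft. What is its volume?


Shape: cube
Side s = 9.6 ft
Formula: V = s^3
V = 9.6 * 9.6 * 9.6
V = 92.16 * 9.6
V = 884.736
884.736 ft^3


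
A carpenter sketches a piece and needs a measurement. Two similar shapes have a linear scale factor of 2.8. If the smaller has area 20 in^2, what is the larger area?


Linear scale factor k = 2.8
Original area = 20 in^2
Rule: under a linear scaling by k, areas scale by k^2.
k^2 = 2.8^2 = 7.84
New area = 20 * 7.84
New area = 156.8
156.8 in^2


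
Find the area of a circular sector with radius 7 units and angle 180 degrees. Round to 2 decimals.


Shape: circular sector
Radius r = 7 units, Angle = 180 degrees
Formula: A = (angle/360) * pi * r^2
r^2 = 49
Fraction of circle = 180/360
A = (180/360) * pi * 49
A = 24.5 * pi
A = 76.97
76.97 units^2


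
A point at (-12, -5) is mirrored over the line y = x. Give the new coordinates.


Transformation: reflection
Original point: (-12, -5)
Rule for reflection over y = x: (x, y) -> (y, x)
Apply: (-12, -5) -> (-5, -12)
(-5, -12)


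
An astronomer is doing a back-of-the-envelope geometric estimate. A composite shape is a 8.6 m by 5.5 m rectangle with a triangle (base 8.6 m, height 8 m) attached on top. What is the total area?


Composite shape: rectangle + triangle
Rectangle area = 8.6 * 5.5 = 47.3
Triangle area = 0.5 * 8.6 * 8 = 34.4
Total = 47.3 + 34.4
Total = 81.7
81.7 m^2


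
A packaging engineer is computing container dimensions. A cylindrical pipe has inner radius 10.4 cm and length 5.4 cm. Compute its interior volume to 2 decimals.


Shape: cylinder
Radius r = 10.4 cm, Height h = 5.4 cm
Formula: V = pi * r^2 * h
r^2 = 108.16
V = pi * 108.16 * 5.4
V = 584.064 * pi
V = 1834.89
1834.89 cm^3


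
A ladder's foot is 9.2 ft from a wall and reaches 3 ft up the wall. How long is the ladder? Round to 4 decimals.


Shape: right triangle
Legs a = 9.2 ft, b = 3 ft
Formula: c = sqrt(a^2 + b^2)
a^2 = 84.64, b^2 = 9
a^2 + b^2 = 93.64
c = sqrt(93.64)
c = 9.6768
9.6768 ft


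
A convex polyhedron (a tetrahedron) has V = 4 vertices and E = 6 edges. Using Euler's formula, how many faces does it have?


Polyhedron: tetrahedron
Euler's formula for convex polyhedra: V - E + F = 2
Given: V = 4 vertices and E = 6 edges
Solve for F:
F = 2 + E - V = 2 + 6 - 4 = 4
4 faces


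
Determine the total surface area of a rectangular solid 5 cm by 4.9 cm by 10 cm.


Shape: rectangular prism
l = 5 cm, w = 4.9 cm, h = 10 cm
Formula: SA = 2(lw + lh + wh)
lw = 24.5, lh = 50, wh = 49
lw + lh + wh = 123.5
SA = 2 * 123.5
SA = 247
247 cm^2


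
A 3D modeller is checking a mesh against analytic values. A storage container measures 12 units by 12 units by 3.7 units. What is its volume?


Shape: rectangular prism
l = 12 units, w = 12 units, h = 3.7 units
Formula: V = l * w * h
V = 12 * 12 * 3.7
V = 144 * 3.7
V = 532.8
532.8 units^3


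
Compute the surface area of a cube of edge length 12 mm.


Shape: cube
Side s = 12 mm
A cube has 6 square faces.
Formula: SA = 6 * s^2
s^2 = 144
SA = 6 * 144
SA = 864
864 mm^2


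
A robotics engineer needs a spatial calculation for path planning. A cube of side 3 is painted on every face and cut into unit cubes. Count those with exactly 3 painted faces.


Large cube: 3 x 3 x 3, cut into unit cubes.
Cubes with 3 painted faces are at the corners. A cube always has 8 corners.
Count = 8
8 unit cubes


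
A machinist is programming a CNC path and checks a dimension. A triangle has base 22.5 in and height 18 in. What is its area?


Shape: triangle
Base b = 22.5 in, Height h = 18 in
Formula: A = (1/2) * b * h
A = 0.5 * 22.5 * 18
A = 0.5 * 405
A = 202.5
202.5 in^2


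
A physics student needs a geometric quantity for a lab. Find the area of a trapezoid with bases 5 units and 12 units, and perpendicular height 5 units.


Shape: trapezoid
Parallel sides a = 5 units, b = 12 units; Height h = 5 units
Formula: A = (a + b) * h / 2
a + b = 5 + 12 = 17
A = 17 * 5 / 2
A = 85 / 2
A = 42.5
42.5 units^2


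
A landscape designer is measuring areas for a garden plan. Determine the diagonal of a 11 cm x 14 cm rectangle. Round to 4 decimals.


Shape: rectangle (diagonal via Pythagoras)
Sides: 11 cm and 14 cm
Formula: d = sqrt(l^2 + w^2)
l^2 = 121, w^2 = 196
l^2 + w^2 = 317
d = sqrt(317)
d = 17.8045
17.8045 cm


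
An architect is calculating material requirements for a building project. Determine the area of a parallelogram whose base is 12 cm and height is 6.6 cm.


Shape: parallelogram
Base b = 12 cm, Height h = 6.6 cm
Formula: A = b * h
A = 12 * 6.6
A = 79.2
79.2 cm^2


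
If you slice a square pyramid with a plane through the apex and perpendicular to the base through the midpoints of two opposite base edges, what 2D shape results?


Solid: square pyramid
Cutting plane: through the apex and perpendicular to the base through the midpoints of two opposite base edges
Visualize the intersection of the plane with the solid's surface.
The boundary of the cut region is a isosceles triangle.
isosceles triangle


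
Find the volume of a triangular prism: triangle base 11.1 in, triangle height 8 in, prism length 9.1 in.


Shape: triangular prism
Triangle base = 11.1 in, triangle height = 8 in, prism length L = 9.1 in
Formula: V = (1/2 * b * h_tri) * L
Cross-section area = 0.5 * 11.1 * 8 = 44.4
V = 44.4 * 9.1
V = 404.04
404.04 in^3


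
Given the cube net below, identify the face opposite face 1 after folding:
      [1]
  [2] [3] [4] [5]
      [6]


Net: cross layout. Take square 3 as the base (bottom).
Fold the four squares in the horizontal row up around 3: 2 -> left, 4 -> right, 5 wraps to the top.
Fold 1 and 6 up from 3: 1 -> back, 6 -> front.
Opposite pairs are therefore: (1, 6), (2, 4), (3, 5).
Face 1 is opposite face 6.
face 6


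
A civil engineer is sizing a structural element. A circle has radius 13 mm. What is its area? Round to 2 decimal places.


Shape: circle
Radius r = 13 mm
Formula: A = pi * r^2
r^2 = 13^2 = 169
A = pi * 169
A = 530.93
530.93 mm^2


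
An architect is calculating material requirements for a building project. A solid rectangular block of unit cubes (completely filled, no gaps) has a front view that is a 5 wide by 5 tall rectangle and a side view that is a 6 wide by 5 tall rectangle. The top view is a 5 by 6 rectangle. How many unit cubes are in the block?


Orthographic views of a solid rectangular block:
Front view 5 x 5 -> length = 5, height = 5
Side view 6 x 5 -> width = 6, height = 5 (consistent)
Top view 5 x 6 -> confirms length = 5, width = 6
The block is 5 x 6 x 5.
Total unit cubes = 5 * 6 * 5 = 150
150 unit cubes


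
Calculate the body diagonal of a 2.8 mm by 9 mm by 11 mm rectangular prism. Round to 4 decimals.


Shape: rectangular box (space diagonal)
l = 2.8 mm, w = 9 mm, h = 11 mm
Visualize: the diagonal of the base, then a right triangle with that diagonal and the height.
Formula: d = sqrt(l^2 + w^2 + h^2)
l^2 + w^2 + h^2 = 7.84 + 81 + 121 = 209.84
d = sqrt(209.84)
d = 14.4859
14.4859 mm


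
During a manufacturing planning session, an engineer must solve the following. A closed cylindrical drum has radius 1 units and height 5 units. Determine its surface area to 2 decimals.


Shape: closed cylinder
Radius r = 1 units, Height h = 5 units
Formula: SA = 2*pi*r^2 + 2*pi*r*h = 2*pi*r*(r + h)
r + h = 6
2 * r * (r + h) = 2 * 1 * 6 = 12
SA = 12 * pi
SA = 37.7
37.7 units^2


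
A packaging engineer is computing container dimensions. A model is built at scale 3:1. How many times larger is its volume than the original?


Linear scale factor k = 3
Rule: under a linear scaling by k, volumes scale by k^3.
k^3 = 3 * 3 * 3
k^3 = 9 * 3
k^3 = 27
Volume scales by a factor of 27.
27 (dimensionless)


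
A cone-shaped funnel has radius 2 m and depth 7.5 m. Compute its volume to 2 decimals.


Shape: cone
Radius r = 2 m, Height h = 7.5 m
Formula: V = (1/3) * pi * r^2 * h
r^2 = 4
pi * r^2 * h = pi * 4 * 7.5 = 30 * pi
V = 30 * pi / 3
V = 31.42
31.42 m^3


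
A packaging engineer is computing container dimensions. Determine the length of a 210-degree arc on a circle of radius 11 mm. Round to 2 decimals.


Shape: circular arc
Radius r = 11 mm, Angle = 210 degrees
Formula: L = (angle/360) * 2 * pi * r
2 * pi * r = 22 * pi
L = (210/360) * 22 * pi
L = 12.833333 * pi
L = 40.32
40.32 mm


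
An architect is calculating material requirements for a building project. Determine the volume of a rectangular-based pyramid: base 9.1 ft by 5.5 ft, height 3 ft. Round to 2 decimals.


Shape: rectangular pyramid
Base: 9.1 ft x 5.5 ft, Height h = 3 ft
Formula: V = (1/3) * base_area * h
base_area = 9.1 * 5.5 = 50.05
base_area * h = 50.05 * 3 = 150.15
V = 150.15 / 3
V = 50.05
50.05 ft^3


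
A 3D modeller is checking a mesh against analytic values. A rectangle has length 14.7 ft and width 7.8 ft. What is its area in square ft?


Shape: rectangle
Length l = 14.7 ft, Width w = 7.8 ft
Formula: A = l * w
A = 14.7 * 7.8
A = 114.66
114.66 ft^2


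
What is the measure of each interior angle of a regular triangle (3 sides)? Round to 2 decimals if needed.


Shape: regular triangle (3 sides)
Formula: interior angle = (n - 2) * 180 / n
(n - 2) = 1
(n - 2) * 180 = 180
angle = 180 / 3
angle = 60
60 degrees


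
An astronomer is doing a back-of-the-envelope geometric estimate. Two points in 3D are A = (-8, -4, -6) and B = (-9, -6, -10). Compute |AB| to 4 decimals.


3D distance between two points
P1 = (-8, -4, -6), P2 = (-9, -6, -10)
Formula: d = sqrt((x2-x1)^2 + (y2-y1)^2 + (z2-z1)^2)
dx = -9 - -8 = -1
dy = -6 - -4 = -2
dz = -10 - -6 = -4
dx^2 + dy^2 + dz^2 = 1 + 4 + 16 = 21
d = sqrt(21)
d = 4.5826
4.5826 units


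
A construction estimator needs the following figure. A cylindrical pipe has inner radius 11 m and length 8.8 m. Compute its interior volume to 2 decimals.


Shape: cylinder
Radius r = 11 m, Height h = 8.8 m
Formula: V = pi * r^2 * h
r^2 = 121
V = pi * 121 * 8.8
V = 1064.8 * pi
V = 3345.17
3345.17 m^3


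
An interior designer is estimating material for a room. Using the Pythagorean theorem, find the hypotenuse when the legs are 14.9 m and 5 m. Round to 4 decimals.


Shape: right triangle
Legs a = 14.9 m, b = 5 m
Formula: c = sqrt(a^2 + b^2)
a^2 = 222.01, b^2 = 25
a^2 + b^2 = 247.01
c = sqrt(247.01)
c = 15.7166
15.7166 m


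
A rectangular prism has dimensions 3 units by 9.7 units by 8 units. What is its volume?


Shape: rectangular prism
l = 3 units, w = 9.7 units, h = 8 units
Formula: V = l * w * h
V = 3 * 9.7 * 8
V = 29.1 * 8
V = 232.8
232.8 units^3


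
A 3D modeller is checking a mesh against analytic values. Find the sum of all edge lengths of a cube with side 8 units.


Shape: cube
Side s = 8 units
A cube has 12 edges, all equal.
Formula: total edge length = 12 * s
Total = 12 * 8
Total = 96
96 units


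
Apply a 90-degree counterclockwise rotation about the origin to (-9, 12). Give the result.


Transformation: rotation about the origin
Original point: (-9, 12)
Rule for 90 deg counterclockwise: (x, y) -> (-y, x)
Apply: (-9, 12) -> (-12, -9)
(-12, -9)


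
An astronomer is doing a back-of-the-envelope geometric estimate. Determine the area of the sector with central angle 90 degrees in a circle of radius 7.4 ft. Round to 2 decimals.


Shape: circular sector
Radius r = 7.4 ft, Angle = 90 degrees
Formula: A = (angle/360) * pi * r^2
r^2 = 54.76
Fraction of circle = 90/360
A = (90/360) * pi * 54.76
A = 13.69 * pi
A = 43.01
43.01 ft^2


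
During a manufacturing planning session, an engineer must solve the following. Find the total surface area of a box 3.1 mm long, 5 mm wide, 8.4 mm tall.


Shape: rectangular prism
l = 3.1 mm, w = 5 mm, h = 8.4 mm
Formula: SA = 2(lw + lh + wh)
lw = 15.5, lh = 26.04, wh = 42
lw + lh + wh = 83.54
SA = 2 * 83.54
SA = 167.08
167.08 mm^2


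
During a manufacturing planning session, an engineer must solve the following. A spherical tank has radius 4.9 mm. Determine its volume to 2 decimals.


Shape: sphere
Radius r = 4.9 mm
Formula: V = (4/3) * pi * r^3
r^3 = 117.649
(4/3) * 117.649 = 156.865333
V = 156.865333 * pi
V = 492.81
492.81 mm^3


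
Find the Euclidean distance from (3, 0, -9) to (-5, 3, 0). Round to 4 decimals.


3D distance between two points
P1 = (3, 0, -9), P2 = (-5, 3, 0)
Formula: d = sqrt((x2-x1)^2 + (y2-y1)^2 + (z2-z1)^2)
dx = -5 - 3 = -8
dy = 3 - 0 = 3
dz = 0 - -9 = 9
dx^2 + dy^2 + dz^2 = 64 + 9 + 81 = 154
d = sqrt(154)
d = 12.4097
12.4097 units


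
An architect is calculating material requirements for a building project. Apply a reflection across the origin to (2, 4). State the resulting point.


Transformation: reflection
Original point: (2, 4)
Rule for reflection through the origin: (x, y) -> (-x, -y)
Apply: (2, 4) -> (-2, -4)
(-2, -4)


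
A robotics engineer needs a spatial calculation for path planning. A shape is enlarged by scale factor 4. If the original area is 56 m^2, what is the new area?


Linear scale factor k = 4
Original area = 56 m^2
Rule: under a linear scaling by k, areas scale by k^2.
k^2 = 4^2 = 16
New area = 56 * 16
New area = 896
896 m^2


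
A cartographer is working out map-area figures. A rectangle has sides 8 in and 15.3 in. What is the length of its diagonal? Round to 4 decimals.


Shape: rectangle (diagonal via Pythagoras)
Sides: 8 in and 15.3 in
Formula: d = sqrt(l^2 + w^2)
l^2 = 64, w^2 = 234.09
l^2 + w^2 = 298.09
d = sqrt(298.09)
d = 17.2653
17.2653 in


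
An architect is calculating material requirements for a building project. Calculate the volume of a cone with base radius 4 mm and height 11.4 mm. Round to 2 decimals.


Shape: cone
Radius r = 4 mm, Height h = 11.4 mm
Formula: V = (1/3) * pi * r^2 * h
r^2 = 16
pi * r^2 * h = pi * 16 * 11.4 = 182.4 * pi
V = 182.4 * pi / 3
V = 191.01
191.01 mm^3


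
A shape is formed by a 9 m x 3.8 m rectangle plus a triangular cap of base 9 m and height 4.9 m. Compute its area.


Composite shape: rectangle + triangle
Rectangle area = 9 * 3.8 = 34.2
Triangle area = 0.5 * 9 * 4.9 = 22.05
Total = 34.2 + 22.05
Total = 56.25
56.25 m^2


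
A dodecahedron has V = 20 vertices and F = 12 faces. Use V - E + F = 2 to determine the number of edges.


Polyhedron: dodecahedron
Euler's formula for convex polyhedra: V - E + F = 2
Given: V = 20 vertices and F = 12 faces
Solve for E:
E = V + F - 2 = 20 + 12 - 2 = 30
30 edges


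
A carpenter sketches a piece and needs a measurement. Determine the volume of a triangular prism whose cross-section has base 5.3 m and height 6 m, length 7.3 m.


Shape: triangular prism
Triangle base = 5.3 m, triangle height = 6 m, prism length L = 7.3 m
Formula: V = (1/2 * b * h_tri) * L
Cross-section area = 0.5 * 5.3 * 6 = 15.9
V = 15.9 * 7.3
V = 116.07
116.07 m^3


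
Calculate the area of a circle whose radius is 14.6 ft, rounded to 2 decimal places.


Shape: circle
Radius r = 14.6 ft
Formula: A = pi * r^2
r^2 = 14.6^2 = 213.16
A = pi * 213.16
A = 669.66
669.66 ft^2


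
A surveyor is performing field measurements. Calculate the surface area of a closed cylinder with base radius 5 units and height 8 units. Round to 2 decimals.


Shape: closed cylinder
Radius r = 5 units, Height h = 8 units
Formula: SA = 2*pi*r^2 + 2*pi*r*h = 2*pi*r*(r + h)
r + h = 13
2 * r * (r + h) = 2 * 5 * 13 = 130
SA = 130 * pi
SA = 408.41
408.41 units^2


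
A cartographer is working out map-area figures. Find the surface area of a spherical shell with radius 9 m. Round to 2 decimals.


Shape: sphere
Radius r = 9 m
Formula: SA = 4 * pi * r^2
r^2 = 81
SA = 4 * pi * 81
SA = 324 * pi
SA = 1017.88
1017.88 m^2


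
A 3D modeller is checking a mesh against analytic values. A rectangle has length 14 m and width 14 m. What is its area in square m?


Shape: rectangle
Length l = 14 m, Width w = 14 m
Formula: A = l * w
A = 14 * 14
A = 196
196 m^2


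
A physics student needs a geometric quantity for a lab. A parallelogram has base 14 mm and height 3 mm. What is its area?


Shape: parallelogram
Base b = 14 mm, Height h = 3 mm
Formula: A = b * h
A = 14 * 3
A = 42
42 mm^2


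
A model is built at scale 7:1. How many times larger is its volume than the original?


Linear scale factor k = 7
Rule: under a linear scaling by k, volumes scale by k^3.
k^3 = 7 * 7 * 7
k^3 = 49 * 7
k^3 = 343
Volume scales by a factor of 343.
343 (dimensionless)


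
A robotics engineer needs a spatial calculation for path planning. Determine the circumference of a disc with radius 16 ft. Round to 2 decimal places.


Shape: circle
Radius r = 16 ft
Formula: C = 2 * pi * r
C = 2 * pi * 16
C = 32 * pi
C = 100.53
100.53 ft


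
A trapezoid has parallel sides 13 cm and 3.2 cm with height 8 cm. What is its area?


Shape: trapezoid
Parallel sides a = 13 cm, b = 3.2 cm; Height h = 8 cm
Formula: A = (a + b) * h / 2
a + b = 13 + 3.2 = 16.2
A = 16.2 * 8 / 2
A = 129.6 / 2
A = 64.8
64.8 cm^2


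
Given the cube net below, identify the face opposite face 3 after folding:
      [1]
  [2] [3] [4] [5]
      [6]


Net: cross layout. Take square 3 as the base (bottom).
Fold the four squares in the horizontal row up around 3: 2 -> left, 4 -> right, 5 wraps to the top.
Fold 1 and 6 up from 3: 1 -> back, 6 -> front.
Opposite pairs are therefore: (1, 6), (2, 4), (3, 5).
Face 3 is opposite face 5.
face 5


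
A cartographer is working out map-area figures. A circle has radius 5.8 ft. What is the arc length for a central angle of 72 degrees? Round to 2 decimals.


Shape: circular arc
Radius r = 5.8 ft, Angle = 72 degrees
Formula: L = (angle/360) * 2 * pi * r
2 * pi * r = 11.6 * pi
L = (72/360) * 11.6 * pi
L = 2.32 * pi
L = 7.29
7.29 ft


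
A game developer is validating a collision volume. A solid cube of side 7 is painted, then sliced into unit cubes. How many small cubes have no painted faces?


Large cube: 7 x 7 x 7, cut into unit cubes.
n = 7, so n - 2 = 5
Unpainted cubes form the interior (n - 2)^3 block.
(n - 2)^3 = 5^3 = 125
125 unit cubes


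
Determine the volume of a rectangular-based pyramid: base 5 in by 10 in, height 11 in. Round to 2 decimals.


Shape: rectangular pyramid
Base: 5 in x 10 in, Height h = 11 in
Formula: V = (1/3) * base_area * h
base_area = 5 * 10 = 50
base_area * h = 50 * 11 = 550
V = 550 / 3
V = 183.33
183.33 in^3


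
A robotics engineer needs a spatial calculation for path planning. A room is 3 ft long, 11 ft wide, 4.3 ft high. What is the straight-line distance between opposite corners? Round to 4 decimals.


Shape: rectangular box (space diagonal)
l = 3 ft, w = 11 ft, h = 4.3 ft
Visualize: the diagonal of the base, then a right triangle with that diagonal and the height.
Formula: d = sqrt(l^2 + w^2 + h^2)
l^2 + w^2 + h^2 = 9 + 121 + 18.49 = 148.49
d = sqrt(148.49)
d = 12.1856
12.1856 ft


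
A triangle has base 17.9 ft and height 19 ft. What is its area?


Shape: triangle
Base b = 17.9 ft, Height h = 19 ft
Formula: A = (1/2) * b * h
A = 0.5 * 17.9 * 19
A = 0.5 * 340.1
A = 170.05
170.05 ft^2


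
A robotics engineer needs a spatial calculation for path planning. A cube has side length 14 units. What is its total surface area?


Shape: cube
Side s = 14 units
A cube has 6 square faces.
Formula: SA = 6 * s^2
s^2 = 196
SA = 6 * 196
SA = 1176
1176 units^2


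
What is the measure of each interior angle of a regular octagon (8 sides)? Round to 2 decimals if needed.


Shape: regular octagon (8 sides)
Formula: interior angle = (n - 2) * 180 / n
(n - 2) = 6
(n - 2) * 180 = 1080
angle = 1080 / 8
angle = 135
135 degrees


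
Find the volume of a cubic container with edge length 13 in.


Shape: cube
Side s = 13 in
Formula: V = s^3
V = 13 * 13 * 13
V = 169 * 13
V = 2197
2197 in^3


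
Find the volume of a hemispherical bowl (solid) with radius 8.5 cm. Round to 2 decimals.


Shape: hemisphere (half of a sphere)
Radius r = 8.5 cm
Formula: V = (1/2) * (4/3) * pi * r^3 = (2/3) * pi * r^3
r^3 = 614.125
(2/3) * 614.125 = 409.416667
V = 409.416667 * pi
V = 1286.22
1286.22 cm^3


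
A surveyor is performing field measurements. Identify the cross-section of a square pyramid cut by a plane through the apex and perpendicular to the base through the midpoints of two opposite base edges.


Solid: square pyramid
Cutting plane: through the apex and perpendicular to the base through the midpoints of two opposite base edges
Visualize the intersection of the plane with the solid's surface.
The boundary of the cut region is a isosceles triangle.
isosceles triangle


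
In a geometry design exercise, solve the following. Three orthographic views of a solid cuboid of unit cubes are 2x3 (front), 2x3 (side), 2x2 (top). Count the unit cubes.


Orthographic views of a solid rectangular block:
Front view 2 x 3 -> length = 2, height = 3
Side view 2 x 3 -> width = 2, height = 3 (consistent)
Top view 2 x 2 -> confirms length = 2, width = 2
The block is 2 x 2 x 3.
Total unit cubes = 2 * 2 * 3 = 12
12 unit cubes


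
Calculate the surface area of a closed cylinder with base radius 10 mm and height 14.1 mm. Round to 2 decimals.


Shape: closed cylinder
Radius r = 10 mm, Height h = 14.1 mm
Formula: SA = 2*pi*r^2 + 2*pi*r*h = 2*pi*r*(r + h)
r + h = 24.1
2 * r * (r + h) = 2 * 10 * 24.1 = 482
SA = 482 * pi
SA = 1514.25
1514.25 mm^2


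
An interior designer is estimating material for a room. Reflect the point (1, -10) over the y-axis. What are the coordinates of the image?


Transformation: reflection
Original point: (1, -10)
Rule for reflection over the y-axis: (x, y) -> (-x, y)
Apply: (1, -10) -> (-1, -10)
(-1, -10)


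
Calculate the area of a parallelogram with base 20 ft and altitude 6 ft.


Shape: parallelogram
Base b = 20 ft, Height h = 6 ft
Formula: A = b * h
A = 20 * 6
A = 120
120 ft^2


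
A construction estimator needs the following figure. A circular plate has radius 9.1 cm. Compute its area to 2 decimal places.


Shape: circle
Radius r = 9.1 cm
Formula: A = pi * r^2
r^2 = 9.1^2 = 82.81
A = pi * 82.81
A = 260.16
260.16 cm^2
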